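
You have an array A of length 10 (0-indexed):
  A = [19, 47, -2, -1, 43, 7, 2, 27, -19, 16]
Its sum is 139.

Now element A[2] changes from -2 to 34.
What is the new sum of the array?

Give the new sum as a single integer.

Old value at index 2: -2
New value at index 2: 34
Delta = 34 - -2 = 36
New sum = old_sum + delta = 139 + (36) = 175

Answer: 175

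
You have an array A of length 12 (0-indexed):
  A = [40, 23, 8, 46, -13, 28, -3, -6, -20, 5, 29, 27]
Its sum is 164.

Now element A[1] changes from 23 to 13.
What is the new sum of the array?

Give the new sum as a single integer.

Old value at index 1: 23
New value at index 1: 13
Delta = 13 - 23 = -10
New sum = old_sum + delta = 164 + (-10) = 154

Answer: 154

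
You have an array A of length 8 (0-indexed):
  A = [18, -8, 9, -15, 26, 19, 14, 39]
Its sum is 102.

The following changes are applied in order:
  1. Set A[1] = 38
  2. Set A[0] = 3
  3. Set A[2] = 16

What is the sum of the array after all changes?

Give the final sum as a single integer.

Answer: 140

Derivation:
Initial sum: 102
Change 1: A[1] -8 -> 38, delta = 46, sum = 148
Change 2: A[0] 18 -> 3, delta = -15, sum = 133
Change 3: A[2] 9 -> 16, delta = 7, sum = 140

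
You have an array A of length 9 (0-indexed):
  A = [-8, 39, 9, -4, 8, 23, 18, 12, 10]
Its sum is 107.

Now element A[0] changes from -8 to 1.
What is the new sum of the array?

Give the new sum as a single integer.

Answer: 116

Derivation:
Old value at index 0: -8
New value at index 0: 1
Delta = 1 - -8 = 9
New sum = old_sum + delta = 107 + (9) = 116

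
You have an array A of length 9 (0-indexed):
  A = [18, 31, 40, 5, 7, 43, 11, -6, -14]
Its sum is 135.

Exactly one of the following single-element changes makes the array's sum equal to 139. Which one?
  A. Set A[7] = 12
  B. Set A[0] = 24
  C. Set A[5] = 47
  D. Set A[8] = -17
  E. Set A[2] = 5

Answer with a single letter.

Option A: A[7] -6->12, delta=18, new_sum=135+(18)=153
Option B: A[0] 18->24, delta=6, new_sum=135+(6)=141
Option C: A[5] 43->47, delta=4, new_sum=135+(4)=139 <-- matches target
Option D: A[8] -14->-17, delta=-3, new_sum=135+(-3)=132
Option E: A[2] 40->5, delta=-35, new_sum=135+(-35)=100

Answer: C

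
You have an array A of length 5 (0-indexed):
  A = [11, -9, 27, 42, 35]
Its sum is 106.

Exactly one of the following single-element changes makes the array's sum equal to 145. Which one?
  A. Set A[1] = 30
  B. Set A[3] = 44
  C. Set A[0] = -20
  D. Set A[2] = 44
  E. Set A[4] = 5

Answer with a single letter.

Answer: A

Derivation:
Option A: A[1] -9->30, delta=39, new_sum=106+(39)=145 <-- matches target
Option B: A[3] 42->44, delta=2, new_sum=106+(2)=108
Option C: A[0] 11->-20, delta=-31, new_sum=106+(-31)=75
Option D: A[2] 27->44, delta=17, new_sum=106+(17)=123
Option E: A[4] 35->5, delta=-30, new_sum=106+(-30)=76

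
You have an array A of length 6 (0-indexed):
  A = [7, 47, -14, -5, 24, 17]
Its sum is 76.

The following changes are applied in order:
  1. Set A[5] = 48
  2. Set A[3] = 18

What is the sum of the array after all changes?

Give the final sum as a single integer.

Answer: 130

Derivation:
Initial sum: 76
Change 1: A[5] 17 -> 48, delta = 31, sum = 107
Change 2: A[3] -5 -> 18, delta = 23, sum = 130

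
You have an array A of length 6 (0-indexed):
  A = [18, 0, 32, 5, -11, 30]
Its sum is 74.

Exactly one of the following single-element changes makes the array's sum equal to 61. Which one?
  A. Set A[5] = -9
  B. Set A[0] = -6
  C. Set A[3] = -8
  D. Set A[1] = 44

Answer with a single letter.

Answer: C

Derivation:
Option A: A[5] 30->-9, delta=-39, new_sum=74+(-39)=35
Option B: A[0] 18->-6, delta=-24, new_sum=74+(-24)=50
Option C: A[3] 5->-8, delta=-13, new_sum=74+(-13)=61 <-- matches target
Option D: A[1] 0->44, delta=44, new_sum=74+(44)=118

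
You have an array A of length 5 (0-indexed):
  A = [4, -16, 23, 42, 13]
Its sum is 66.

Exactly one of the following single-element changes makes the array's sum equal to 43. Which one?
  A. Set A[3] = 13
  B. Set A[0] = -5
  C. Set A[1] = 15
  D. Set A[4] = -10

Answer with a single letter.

Answer: D

Derivation:
Option A: A[3] 42->13, delta=-29, new_sum=66+(-29)=37
Option B: A[0] 4->-5, delta=-9, new_sum=66+(-9)=57
Option C: A[1] -16->15, delta=31, new_sum=66+(31)=97
Option D: A[4] 13->-10, delta=-23, new_sum=66+(-23)=43 <-- matches target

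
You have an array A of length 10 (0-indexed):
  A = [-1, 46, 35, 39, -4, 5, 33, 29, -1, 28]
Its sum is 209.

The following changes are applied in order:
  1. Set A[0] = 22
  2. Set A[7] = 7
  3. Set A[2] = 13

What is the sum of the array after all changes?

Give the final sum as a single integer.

Answer: 188

Derivation:
Initial sum: 209
Change 1: A[0] -1 -> 22, delta = 23, sum = 232
Change 2: A[7] 29 -> 7, delta = -22, sum = 210
Change 3: A[2] 35 -> 13, delta = -22, sum = 188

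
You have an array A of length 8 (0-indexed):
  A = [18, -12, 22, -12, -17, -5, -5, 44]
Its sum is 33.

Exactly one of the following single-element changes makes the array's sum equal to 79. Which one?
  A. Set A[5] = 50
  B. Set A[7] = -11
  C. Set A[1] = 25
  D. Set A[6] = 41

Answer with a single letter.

Option A: A[5] -5->50, delta=55, new_sum=33+(55)=88
Option B: A[7] 44->-11, delta=-55, new_sum=33+(-55)=-22
Option C: A[1] -12->25, delta=37, new_sum=33+(37)=70
Option D: A[6] -5->41, delta=46, new_sum=33+(46)=79 <-- matches target

Answer: D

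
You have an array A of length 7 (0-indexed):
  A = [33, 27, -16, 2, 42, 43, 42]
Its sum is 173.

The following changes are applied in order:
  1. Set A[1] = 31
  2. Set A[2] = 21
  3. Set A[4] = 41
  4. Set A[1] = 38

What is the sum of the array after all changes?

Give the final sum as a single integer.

Initial sum: 173
Change 1: A[1] 27 -> 31, delta = 4, sum = 177
Change 2: A[2] -16 -> 21, delta = 37, sum = 214
Change 3: A[4] 42 -> 41, delta = -1, sum = 213
Change 4: A[1] 31 -> 38, delta = 7, sum = 220

Answer: 220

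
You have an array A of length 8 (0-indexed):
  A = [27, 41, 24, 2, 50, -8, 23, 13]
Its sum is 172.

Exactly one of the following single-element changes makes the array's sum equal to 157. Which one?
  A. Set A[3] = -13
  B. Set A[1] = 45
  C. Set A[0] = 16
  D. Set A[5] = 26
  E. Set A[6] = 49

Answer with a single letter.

Answer: A

Derivation:
Option A: A[3] 2->-13, delta=-15, new_sum=172+(-15)=157 <-- matches target
Option B: A[1] 41->45, delta=4, new_sum=172+(4)=176
Option C: A[0] 27->16, delta=-11, new_sum=172+(-11)=161
Option D: A[5] -8->26, delta=34, new_sum=172+(34)=206
Option E: A[6] 23->49, delta=26, new_sum=172+(26)=198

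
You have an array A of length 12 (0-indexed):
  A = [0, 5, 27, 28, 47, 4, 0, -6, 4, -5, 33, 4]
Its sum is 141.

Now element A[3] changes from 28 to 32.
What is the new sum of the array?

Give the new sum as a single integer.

Old value at index 3: 28
New value at index 3: 32
Delta = 32 - 28 = 4
New sum = old_sum + delta = 141 + (4) = 145

Answer: 145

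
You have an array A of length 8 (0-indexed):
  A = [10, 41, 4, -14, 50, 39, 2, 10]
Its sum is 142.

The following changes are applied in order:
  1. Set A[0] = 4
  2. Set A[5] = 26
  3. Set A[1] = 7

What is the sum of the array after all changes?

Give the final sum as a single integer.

Initial sum: 142
Change 1: A[0] 10 -> 4, delta = -6, sum = 136
Change 2: A[5] 39 -> 26, delta = -13, sum = 123
Change 3: A[1] 41 -> 7, delta = -34, sum = 89

Answer: 89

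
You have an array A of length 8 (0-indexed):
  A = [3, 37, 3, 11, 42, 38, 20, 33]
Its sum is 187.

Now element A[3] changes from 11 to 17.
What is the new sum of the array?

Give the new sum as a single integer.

Answer: 193

Derivation:
Old value at index 3: 11
New value at index 3: 17
Delta = 17 - 11 = 6
New sum = old_sum + delta = 187 + (6) = 193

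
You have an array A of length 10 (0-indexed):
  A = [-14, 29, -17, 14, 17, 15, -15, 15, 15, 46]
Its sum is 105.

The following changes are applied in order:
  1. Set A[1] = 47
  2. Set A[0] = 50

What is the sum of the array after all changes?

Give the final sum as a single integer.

Initial sum: 105
Change 1: A[1] 29 -> 47, delta = 18, sum = 123
Change 2: A[0] -14 -> 50, delta = 64, sum = 187

Answer: 187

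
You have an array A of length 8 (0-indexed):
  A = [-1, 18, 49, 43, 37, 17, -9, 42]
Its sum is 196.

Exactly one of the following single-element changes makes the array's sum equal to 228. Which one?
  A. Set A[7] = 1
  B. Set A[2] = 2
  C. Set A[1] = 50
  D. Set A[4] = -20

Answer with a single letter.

Answer: C

Derivation:
Option A: A[7] 42->1, delta=-41, new_sum=196+(-41)=155
Option B: A[2] 49->2, delta=-47, new_sum=196+(-47)=149
Option C: A[1] 18->50, delta=32, new_sum=196+(32)=228 <-- matches target
Option D: A[4] 37->-20, delta=-57, new_sum=196+(-57)=139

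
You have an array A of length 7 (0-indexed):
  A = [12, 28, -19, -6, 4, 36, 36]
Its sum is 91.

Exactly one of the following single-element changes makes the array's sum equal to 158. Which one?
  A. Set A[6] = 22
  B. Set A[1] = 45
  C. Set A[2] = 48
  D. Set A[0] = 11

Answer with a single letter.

Option A: A[6] 36->22, delta=-14, new_sum=91+(-14)=77
Option B: A[1] 28->45, delta=17, new_sum=91+(17)=108
Option C: A[2] -19->48, delta=67, new_sum=91+(67)=158 <-- matches target
Option D: A[0] 12->11, delta=-1, new_sum=91+(-1)=90

Answer: C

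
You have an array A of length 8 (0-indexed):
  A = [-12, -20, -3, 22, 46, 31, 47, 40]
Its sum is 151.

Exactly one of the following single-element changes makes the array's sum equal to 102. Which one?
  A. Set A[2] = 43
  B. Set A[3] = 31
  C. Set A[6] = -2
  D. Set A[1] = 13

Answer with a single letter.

Answer: C

Derivation:
Option A: A[2] -3->43, delta=46, new_sum=151+(46)=197
Option B: A[3] 22->31, delta=9, new_sum=151+(9)=160
Option C: A[6] 47->-2, delta=-49, new_sum=151+(-49)=102 <-- matches target
Option D: A[1] -20->13, delta=33, new_sum=151+(33)=184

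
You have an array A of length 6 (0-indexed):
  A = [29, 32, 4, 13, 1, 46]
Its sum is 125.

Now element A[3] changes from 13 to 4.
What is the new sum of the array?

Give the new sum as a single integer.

Answer: 116

Derivation:
Old value at index 3: 13
New value at index 3: 4
Delta = 4 - 13 = -9
New sum = old_sum + delta = 125 + (-9) = 116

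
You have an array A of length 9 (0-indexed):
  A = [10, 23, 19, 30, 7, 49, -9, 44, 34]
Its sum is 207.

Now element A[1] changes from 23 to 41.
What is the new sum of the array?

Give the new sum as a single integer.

Answer: 225

Derivation:
Old value at index 1: 23
New value at index 1: 41
Delta = 41 - 23 = 18
New sum = old_sum + delta = 207 + (18) = 225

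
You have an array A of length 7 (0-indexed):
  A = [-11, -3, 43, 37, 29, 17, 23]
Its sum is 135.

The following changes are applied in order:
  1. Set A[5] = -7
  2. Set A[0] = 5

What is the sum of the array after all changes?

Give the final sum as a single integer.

Answer: 127

Derivation:
Initial sum: 135
Change 1: A[5] 17 -> -7, delta = -24, sum = 111
Change 2: A[0] -11 -> 5, delta = 16, sum = 127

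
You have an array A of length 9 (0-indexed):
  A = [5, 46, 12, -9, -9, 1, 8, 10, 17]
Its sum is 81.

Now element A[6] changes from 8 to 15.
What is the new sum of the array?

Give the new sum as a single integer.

Old value at index 6: 8
New value at index 6: 15
Delta = 15 - 8 = 7
New sum = old_sum + delta = 81 + (7) = 88

Answer: 88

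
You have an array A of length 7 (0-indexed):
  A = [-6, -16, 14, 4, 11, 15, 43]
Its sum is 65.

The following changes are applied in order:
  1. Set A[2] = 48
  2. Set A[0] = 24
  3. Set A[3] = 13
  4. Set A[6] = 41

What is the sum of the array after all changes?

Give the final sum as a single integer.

Answer: 136

Derivation:
Initial sum: 65
Change 1: A[2] 14 -> 48, delta = 34, sum = 99
Change 2: A[0] -6 -> 24, delta = 30, sum = 129
Change 3: A[3] 4 -> 13, delta = 9, sum = 138
Change 4: A[6] 43 -> 41, delta = -2, sum = 136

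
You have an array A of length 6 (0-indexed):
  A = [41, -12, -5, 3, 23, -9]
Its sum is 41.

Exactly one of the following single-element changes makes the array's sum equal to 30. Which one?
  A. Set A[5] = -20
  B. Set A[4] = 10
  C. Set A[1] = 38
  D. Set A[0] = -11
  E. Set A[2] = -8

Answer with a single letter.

Option A: A[5] -9->-20, delta=-11, new_sum=41+(-11)=30 <-- matches target
Option B: A[4] 23->10, delta=-13, new_sum=41+(-13)=28
Option C: A[1] -12->38, delta=50, new_sum=41+(50)=91
Option D: A[0] 41->-11, delta=-52, new_sum=41+(-52)=-11
Option E: A[2] -5->-8, delta=-3, new_sum=41+(-3)=38

Answer: A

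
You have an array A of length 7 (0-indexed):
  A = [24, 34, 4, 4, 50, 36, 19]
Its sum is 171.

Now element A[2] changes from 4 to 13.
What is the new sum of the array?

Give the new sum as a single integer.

Old value at index 2: 4
New value at index 2: 13
Delta = 13 - 4 = 9
New sum = old_sum + delta = 171 + (9) = 180

Answer: 180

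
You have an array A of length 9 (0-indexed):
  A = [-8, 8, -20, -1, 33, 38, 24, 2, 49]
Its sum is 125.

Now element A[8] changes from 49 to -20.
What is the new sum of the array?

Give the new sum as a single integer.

Old value at index 8: 49
New value at index 8: -20
Delta = -20 - 49 = -69
New sum = old_sum + delta = 125 + (-69) = 56

Answer: 56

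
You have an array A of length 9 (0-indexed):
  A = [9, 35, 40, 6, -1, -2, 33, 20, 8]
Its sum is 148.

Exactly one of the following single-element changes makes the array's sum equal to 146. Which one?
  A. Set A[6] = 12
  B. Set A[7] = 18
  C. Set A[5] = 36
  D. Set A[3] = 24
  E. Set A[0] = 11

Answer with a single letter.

Answer: B

Derivation:
Option A: A[6] 33->12, delta=-21, new_sum=148+(-21)=127
Option B: A[7] 20->18, delta=-2, new_sum=148+(-2)=146 <-- matches target
Option C: A[5] -2->36, delta=38, new_sum=148+(38)=186
Option D: A[3] 6->24, delta=18, new_sum=148+(18)=166
Option E: A[0] 9->11, delta=2, new_sum=148+(2)=150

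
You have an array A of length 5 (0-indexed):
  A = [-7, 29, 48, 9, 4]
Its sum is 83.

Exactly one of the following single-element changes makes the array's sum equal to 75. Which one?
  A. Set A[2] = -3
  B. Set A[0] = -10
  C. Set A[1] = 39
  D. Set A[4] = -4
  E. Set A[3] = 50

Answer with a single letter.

Answer: D

Derivation:
Option A: A[2] 48->-3, delta=-51, new_sum=83+(-51)=32
Option B: A[0] -7->-10, delta=-3, new_sum=83+(-3)=80
Option C: A[1] 29->39, delta=10, new_sum=83+(10)=93
Option D: A[4] 4->-4, delta=-8, new_sum=83+(-8)=75 <-- matches target
Option E: A[3] 9->50, delta=41, new_sum=83+(41)=124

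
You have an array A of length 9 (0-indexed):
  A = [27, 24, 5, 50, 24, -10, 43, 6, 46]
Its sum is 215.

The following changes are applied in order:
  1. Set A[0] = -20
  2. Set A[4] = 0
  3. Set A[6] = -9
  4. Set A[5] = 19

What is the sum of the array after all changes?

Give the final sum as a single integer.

Initial sum: 215
Change 1: A[0] 27 -> -20, delta = -47, sum = 168
Change 2: A[4] 24 -> 0, delta = -24, sum = 144
Change 3: A[6] 43 -> -9, delta = -52, sum = 92
Change 4: A[5] -10 -> 19, delta = 29, sum = 121

Answer: 121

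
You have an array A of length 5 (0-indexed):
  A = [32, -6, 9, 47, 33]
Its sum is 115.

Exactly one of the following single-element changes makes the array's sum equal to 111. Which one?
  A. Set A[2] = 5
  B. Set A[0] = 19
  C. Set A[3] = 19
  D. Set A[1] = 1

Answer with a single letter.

Answer: A

Derivation:
Option A: A[2] 9->5, delta=-4, new_sum=115+(-4)=111 <-- matches target
Option B: A[0] 32->19, delta=-13, new_sum=115+(-13)=102
Option C: A[3] 47->19, delta=-28, new_sum=115+(-28)=87
Option D: A[1] -6->1, delta=7, new_sum=115+(7)=122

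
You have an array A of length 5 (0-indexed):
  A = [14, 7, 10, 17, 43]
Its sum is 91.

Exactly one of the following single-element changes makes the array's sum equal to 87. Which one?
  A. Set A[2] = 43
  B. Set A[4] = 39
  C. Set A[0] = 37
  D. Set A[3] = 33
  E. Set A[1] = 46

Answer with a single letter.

Answer: B

Derivation:
Option A: A[2] 10->43, delta=33, new_sum=91+(33)=124
Option B: A[4] 43->39, delta=-4, new_sum=91+(-4)=87 <-- matches target
Option C: A[0] 14->37, delta=23, new_sum=91+(23)=114
Option D: A[3] 17->33, delta=16, new_sum=91+(16)=107
Option E: A[1] 7->46, delta=39, new_sum=91+(39)=130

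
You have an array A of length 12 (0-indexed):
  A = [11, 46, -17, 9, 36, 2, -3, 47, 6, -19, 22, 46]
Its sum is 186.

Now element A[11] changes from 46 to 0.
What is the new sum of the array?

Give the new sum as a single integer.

Answer: 140

Derivation:
Old value at index 11: 46
New value at index 11: 0
Delta = 0 - 46 = -46
New sum = old_sum + delta = 186 + (-46) = 140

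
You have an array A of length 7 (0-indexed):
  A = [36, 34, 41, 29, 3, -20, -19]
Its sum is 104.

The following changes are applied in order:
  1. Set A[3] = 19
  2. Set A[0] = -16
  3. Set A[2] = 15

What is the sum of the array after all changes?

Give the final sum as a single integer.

Initial sum: 104
Change 1: A[3] 29 -> 19, delta = -10, sum = 94
Change 2: A[0] 36 -> -16, delta = -52, sum = 42
Change 3: A[2] 41 -> 15, delta = -26, sum = 16

Answer: 16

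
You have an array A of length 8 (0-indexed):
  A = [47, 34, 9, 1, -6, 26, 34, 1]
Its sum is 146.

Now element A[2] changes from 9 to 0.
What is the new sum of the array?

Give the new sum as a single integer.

Answer: 137

Derivation:
Old value at index 2: 9
New value at index 2: 0
Delta = 0 - 9 = -9
New sum = old_sum + delta = 146 + (-9) = 137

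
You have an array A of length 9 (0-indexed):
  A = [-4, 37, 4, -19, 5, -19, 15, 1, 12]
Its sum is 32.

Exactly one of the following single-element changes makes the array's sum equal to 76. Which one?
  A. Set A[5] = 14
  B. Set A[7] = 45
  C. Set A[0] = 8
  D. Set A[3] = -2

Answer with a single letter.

Option A: A[5] -19->14, delta=33, new_sum=32+(33)=65
Option B: A[7] 1->45, delta=44, new_sum=32+(44)=76 <-- matches target
Option C: A[0] -4->8, delta=12, new_sum=32+(12)=44
Option D: A[3] -19->-2, delta=17, new_sum=32+(17)=49

Answer: B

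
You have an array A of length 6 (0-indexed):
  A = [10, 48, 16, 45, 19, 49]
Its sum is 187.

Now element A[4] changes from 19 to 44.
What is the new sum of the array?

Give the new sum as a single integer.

Answer: 212

Derivation:
Old value at index 4: 19
New value at index 4: 44
Delta = 44 - 19 = 25
New sum = old_sum + delta = 187 + (25) = 212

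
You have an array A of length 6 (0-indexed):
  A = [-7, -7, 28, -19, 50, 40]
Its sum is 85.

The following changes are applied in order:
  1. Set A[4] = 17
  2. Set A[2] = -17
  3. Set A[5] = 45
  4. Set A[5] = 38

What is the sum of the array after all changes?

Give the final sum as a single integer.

Answer: 5

Derivation:
Initial sum: 85
Change 1: A[4] 50 -> 17, delta = -33, sum = 52
Change 2: A[2] 28 -> -17, delta = -45, sum = 7
Change 3: A[5] 40 -> 45, delta = 5, sum = 12
Change 4: A[5] 45 -> 38, delta = -7, sum = 5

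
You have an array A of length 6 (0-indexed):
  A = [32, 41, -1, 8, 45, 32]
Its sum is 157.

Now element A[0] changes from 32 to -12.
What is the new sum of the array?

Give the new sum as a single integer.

Answer: 113

Derivation:
Old value at index 0: 32
New value at index 0: -12
Delta = -12 - 32 = -44
New sum = old_sum + delta = 157 + (-44) = 113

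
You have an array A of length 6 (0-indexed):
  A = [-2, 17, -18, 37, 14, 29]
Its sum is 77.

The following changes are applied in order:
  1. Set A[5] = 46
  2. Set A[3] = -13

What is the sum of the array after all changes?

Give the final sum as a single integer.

Initial sum: 77
Change 1: A[5] 29 -> 46, delta = 17, sum = 94
Change 2: A[3] 37 -> -13, delta = -50, sum = 44

Answer: 44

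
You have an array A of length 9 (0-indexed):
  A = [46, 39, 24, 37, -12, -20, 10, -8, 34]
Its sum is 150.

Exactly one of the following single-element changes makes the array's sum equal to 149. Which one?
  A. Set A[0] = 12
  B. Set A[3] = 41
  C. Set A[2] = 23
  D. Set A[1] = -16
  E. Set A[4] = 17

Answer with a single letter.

Answer: C

Derivation:
Option A: A[0] 46->12, delta=-34, new_sum=150+(-34)=116
Option B: A[3] 37->41, delta=4, new_sum=150+(4)=154
Option C: A[2] 24->23, delta=-1, new_sum=150+(-1)=149 <-- matches target
Option D: A[1] 39->-16, delta=-55, new_sum=150+(-55)=95
Option E: A[4] -12->17, delta=29, new_sum=150+(29)=179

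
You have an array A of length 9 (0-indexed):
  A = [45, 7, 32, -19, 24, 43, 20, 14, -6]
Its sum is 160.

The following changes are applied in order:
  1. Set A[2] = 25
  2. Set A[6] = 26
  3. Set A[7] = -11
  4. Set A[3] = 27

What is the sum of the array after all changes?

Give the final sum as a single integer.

Initial sum: 160
Change 1: A[2] 32 -> 25, delta = -7, sum = 153
Change 2: A[6] 20 -> 26, delta = 6, sum = 159
Change 3: A[7] 14 -> -11, delta = -25, sum = 134
Change 4: A[3] -19 -> 27, delta = 46, sum = 180

Answer: 180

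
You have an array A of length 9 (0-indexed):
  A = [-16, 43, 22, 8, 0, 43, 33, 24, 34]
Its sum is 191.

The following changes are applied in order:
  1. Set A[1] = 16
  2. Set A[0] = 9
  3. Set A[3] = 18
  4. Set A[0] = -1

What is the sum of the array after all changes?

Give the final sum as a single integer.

Initial sum: 191
Change 1: A[1] 43 -> 16, delta = -27, sum = 164
Change 2: A[0] -16 -> 9, delta = 25, sum = 189
Change 3: A[3] 8 -> 18, delta = 10, sum = 199
Change 4: A[0] 9 -> -1, delta = -10, sum = 189

Answer: 189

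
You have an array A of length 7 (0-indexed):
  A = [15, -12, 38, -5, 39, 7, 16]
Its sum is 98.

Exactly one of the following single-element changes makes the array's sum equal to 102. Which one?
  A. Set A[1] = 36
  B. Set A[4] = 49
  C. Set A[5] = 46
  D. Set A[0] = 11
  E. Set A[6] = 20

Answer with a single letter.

Option A: A[1] -12->36, delta=48, new_sum=98+(48)=146
Option B: A[4] 39->49, delta=10, new_sum=98+(10)=108
Option C: A[5] 7->46, delta=39, new_sum=98+(39)=137
Option D: A[0] 15->11, delta=-4, new_sum=98+(-4)=94
Option E: A[6] 16->20, delta=4, new_sum=98+(4)=102 <-- matches target

Answer: E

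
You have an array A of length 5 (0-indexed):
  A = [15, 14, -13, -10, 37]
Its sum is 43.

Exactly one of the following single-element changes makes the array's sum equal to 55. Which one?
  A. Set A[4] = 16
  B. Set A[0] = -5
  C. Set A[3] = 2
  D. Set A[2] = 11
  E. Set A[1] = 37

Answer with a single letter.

Answer: C

Derivation:
Option A: A[4] 37->16, delta=-21, new_sum=43+(-21)=22
Option B: A[0] 15->-5, delta=-20, new_sum=43+(-20)=23
Option C: A[3] -10->2, delta=12, new_sum=43+(12)=55 <-- matches target
Option D: A[2] -13->11, delta=24, new_sum=43+(24)=67
Option E: A[1] 14->37, delta=23, new_sum=43+(23)=66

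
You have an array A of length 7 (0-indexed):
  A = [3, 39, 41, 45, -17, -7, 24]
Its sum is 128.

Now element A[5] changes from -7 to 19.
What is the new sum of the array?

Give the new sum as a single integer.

Answer: 154

Derivation:
Old value at index 5: -7
New value at index 5: 19
Delta = 19 - -7 = 26
New sum = old_sum + delta = 128 + (26) = 154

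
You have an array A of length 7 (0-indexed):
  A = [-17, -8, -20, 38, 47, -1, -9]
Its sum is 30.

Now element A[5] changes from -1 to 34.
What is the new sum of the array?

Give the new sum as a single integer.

Old value at index 5: -1
New value at index 5: 34
Delta = 34 - -1 = 35
New sum = old_sum + delta = 30 + (35) = 65

Answer: 65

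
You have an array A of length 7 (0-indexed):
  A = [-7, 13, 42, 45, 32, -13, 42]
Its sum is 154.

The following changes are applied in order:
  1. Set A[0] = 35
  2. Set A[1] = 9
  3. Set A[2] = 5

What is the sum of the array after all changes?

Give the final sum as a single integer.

Initial sum: 154
Change 1: A[0] -7 -> 35, delta = 42, sum = 196
Change 2: A[1] 13 -> 9, delta = -4, sum = 192
Change 3: A[2] 42 -> 5, delta = -37, sum = 155

Answer: 155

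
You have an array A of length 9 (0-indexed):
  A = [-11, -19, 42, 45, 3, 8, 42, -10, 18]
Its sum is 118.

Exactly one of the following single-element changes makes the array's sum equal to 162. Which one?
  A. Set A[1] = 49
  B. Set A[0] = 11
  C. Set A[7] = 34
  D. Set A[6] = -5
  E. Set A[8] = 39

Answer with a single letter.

Answer: C

Derivation:
Option A: A[1] -19->49, delta=68, new_sum=118+(68)=186
Option B: A[0] -11->11, delta=22, new_sum=118+(22)=140
Option C: A[7] -10->34, delta=44, new_sum=118+(44)=162 <-- matches target
Option D: A[6] 42->-5, delta=-47, new_sum=118+(-47)=71
Option E: A[8] 18->39, delta=21, new_sum=118+(21)=139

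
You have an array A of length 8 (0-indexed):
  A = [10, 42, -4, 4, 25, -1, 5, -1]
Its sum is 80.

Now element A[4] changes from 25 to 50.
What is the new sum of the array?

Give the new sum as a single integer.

Answer: 105

Derivation:
Old value at index 4: 25
New value at index 4: 50
Delta = 50 - 25 = 25
New sum = old_sum + delta = 80 + (25) = 105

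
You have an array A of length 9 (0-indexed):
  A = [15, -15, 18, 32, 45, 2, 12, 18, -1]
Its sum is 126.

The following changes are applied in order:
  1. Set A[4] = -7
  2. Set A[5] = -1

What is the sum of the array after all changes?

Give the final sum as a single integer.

Answer: 71

Derivation:
Initial sum: 126
Change 1: A[4] 45 -> -7, delta = -52, sum = 74
Change 2: A[5] 2 -> -1, delta = -3, sum = 71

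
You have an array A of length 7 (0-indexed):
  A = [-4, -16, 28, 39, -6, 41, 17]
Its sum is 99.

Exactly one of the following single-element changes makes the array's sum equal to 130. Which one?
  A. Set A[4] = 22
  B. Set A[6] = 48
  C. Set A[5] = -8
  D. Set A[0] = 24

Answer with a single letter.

Option A: A[4] -6->22, delta=28, new_sum=99+(28)=127
Option B: A[6] 17->48, delta=31, new_sum=99+(31)=130 <-- matches target
Option C: A[5] 41->-8, delta=-49, new_sum=99+(-49)=50
Option D: A[0] -4->24, delta=28, new_sum=99+(28)=127

Answer: B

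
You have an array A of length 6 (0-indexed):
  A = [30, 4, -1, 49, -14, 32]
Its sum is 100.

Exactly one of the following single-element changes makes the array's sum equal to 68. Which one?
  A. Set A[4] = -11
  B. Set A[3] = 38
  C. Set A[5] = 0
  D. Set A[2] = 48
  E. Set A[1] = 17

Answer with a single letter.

Answer: C

Derivation:
Option A: A[4] -14->-11, delta=3, new_sum=100+(3)=103
Option B: A[3] 49->38, delta=-11, new_sum=100+(-11)=89
Option C: A[5] 32->0, delta=-32, new_sum=100+(-32)=68 <-- matches target
Option D: A[2] -1->48, delta=49, new_sum=100+(49)=149
Option E: A[1] 4->17, delta=13, new_sum=100+(13)=113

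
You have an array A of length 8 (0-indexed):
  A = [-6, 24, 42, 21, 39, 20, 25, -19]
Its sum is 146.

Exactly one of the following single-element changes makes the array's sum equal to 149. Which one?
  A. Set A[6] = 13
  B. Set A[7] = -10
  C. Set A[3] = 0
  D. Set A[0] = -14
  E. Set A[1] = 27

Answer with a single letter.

Answer: E

Derivation:
Option A: A[6] 25->13, delta=-12, new_sum=146+(-12)=134
Option B: A[7] -19->-10, delta=9, new_sum=146+(9)=155
Option C: A[3] 21->0, delta=-21, new_sum=146+(-21)=125
Option D: A[0] -6->-14, delta=-8, new_sum=146+(-8)=138
Option E: A[1] 24->27, delta=3, new_sum=146+(3)=149 <-- matches target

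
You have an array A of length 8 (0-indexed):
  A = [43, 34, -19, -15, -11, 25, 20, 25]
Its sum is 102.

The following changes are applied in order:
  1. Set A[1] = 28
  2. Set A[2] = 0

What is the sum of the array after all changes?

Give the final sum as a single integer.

Answer: 115

Derivation:
Initial sum: 102
Change 1: A[1] 34 -> 28, delta = -6, sum = 96
Change 2: A[2] -19 -> 0, delta = 19, sum = 115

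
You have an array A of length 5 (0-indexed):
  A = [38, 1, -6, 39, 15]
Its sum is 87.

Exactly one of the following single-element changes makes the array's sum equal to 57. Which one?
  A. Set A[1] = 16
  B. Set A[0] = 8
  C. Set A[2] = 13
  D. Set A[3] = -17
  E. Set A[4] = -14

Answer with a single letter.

Answer: B

Derivation:
Option A: A[1] 1->16, delta=15, new_sum=87+(15)=102
Option B: A[0] 38->8, delta=-30, new_sum=87+(-30)=57 <-- matches target
Option C: A[2] -6->13, delta=19, new_sum=87+(19)=106
Option D: A[3] 39->-17, delta=-56, new_sum=87+(-56)=31
Option E: A[4] 15->-14, delta=-29, new_sum=87+(-29)=58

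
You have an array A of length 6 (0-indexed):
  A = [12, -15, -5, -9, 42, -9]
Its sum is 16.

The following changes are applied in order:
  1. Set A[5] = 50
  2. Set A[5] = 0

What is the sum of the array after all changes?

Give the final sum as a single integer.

Answer: 25

Derivation:
Initial sum: 16
Change 1: A[5] -9 -> 50, delta = 59, sum = 75
Change 2: A[5] 50 -> 0, delta = -50, sum = 25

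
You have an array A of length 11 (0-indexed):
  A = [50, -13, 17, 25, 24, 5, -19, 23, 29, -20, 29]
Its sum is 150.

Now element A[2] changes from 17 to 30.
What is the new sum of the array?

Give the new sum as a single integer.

Answer: 163

Derivation:
Old value at index 2: 17
New value at index 2: 30
Delta = 30 - 17 = 13
New sum = old_sum + delta = 150 + (13) = 163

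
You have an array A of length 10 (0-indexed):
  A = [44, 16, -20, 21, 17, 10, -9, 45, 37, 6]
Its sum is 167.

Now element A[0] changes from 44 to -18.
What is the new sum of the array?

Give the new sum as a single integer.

Answer: 105

Derivation:
Old value at index 0: 44
New value at index 0: -18
Delta = -18 - 44 = -62
New sum = old_sum + delta = 167 + (-62) = 105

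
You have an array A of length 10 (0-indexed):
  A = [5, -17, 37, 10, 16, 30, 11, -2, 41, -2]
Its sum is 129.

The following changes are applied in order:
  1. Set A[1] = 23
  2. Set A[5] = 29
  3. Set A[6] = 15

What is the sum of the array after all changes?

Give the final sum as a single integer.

Initial sum: 129
Change 1: A[1] -17 -> 23, delta = 40, sum = 169
Change 2: A[5] 30 -> 29, delta = -1, sum = 168
Change 3: A[6] 11 -> 15, delta = 4, sum = 172

Answer: 172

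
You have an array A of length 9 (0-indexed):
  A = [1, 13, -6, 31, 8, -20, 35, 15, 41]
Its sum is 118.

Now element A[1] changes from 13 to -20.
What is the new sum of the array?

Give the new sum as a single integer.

Answer: 85

Derivation:
Old value at index 1: 13
New value at index 1: -20
Delta = -20 - 13 = -33
New sum = old_sum + delta = 118 + (-33) = 85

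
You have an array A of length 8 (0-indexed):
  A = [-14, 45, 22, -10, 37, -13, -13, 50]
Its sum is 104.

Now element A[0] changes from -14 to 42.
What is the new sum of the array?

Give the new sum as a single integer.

Answer: 160

Derivation:
Old value at index 0: -14
New value at index 0: 42
Delta = 42 - -14 = 56
New sum = old_sum + delta = 104 + (56) = 160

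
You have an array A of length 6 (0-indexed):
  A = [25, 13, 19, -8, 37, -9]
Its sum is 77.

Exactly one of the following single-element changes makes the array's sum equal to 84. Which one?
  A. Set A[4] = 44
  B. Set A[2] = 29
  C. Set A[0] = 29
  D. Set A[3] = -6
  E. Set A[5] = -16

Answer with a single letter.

Option A: A[4] 37->44, delta=7, new_sum=77+(7)=84 <-- matches target
Option B: A[2] 19->29, delta=10, new_sum=77+(10)=87
Option C: A[0] 25->29, delta=4, new_sum=77+(4)=81
Option D: A[3] -8->-6, delta=2, new_sum=77+(2)=79
Option E: A[5] -9->-16, delta=-7, new_sum=77+(-7)=70

Answer: A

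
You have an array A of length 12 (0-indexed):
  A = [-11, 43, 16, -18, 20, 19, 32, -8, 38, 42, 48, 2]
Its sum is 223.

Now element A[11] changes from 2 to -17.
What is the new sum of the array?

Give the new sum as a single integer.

Answer: 204

Derivation:
Old value at index 11: 2
New value at index 11: -17
Delta = -17 - 2 = -19
New sum = old_sum + delta = 223 + (-19) = 204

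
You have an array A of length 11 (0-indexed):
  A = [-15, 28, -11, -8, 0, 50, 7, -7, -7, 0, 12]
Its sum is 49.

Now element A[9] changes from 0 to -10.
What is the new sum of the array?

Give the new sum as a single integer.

Answer: 39

Derivation:
Old value at index 9: 0
New value at index 9: -10
Delta = -10 - 0 = -10
New sum = old_sum + delta = 49 + (-10) = 39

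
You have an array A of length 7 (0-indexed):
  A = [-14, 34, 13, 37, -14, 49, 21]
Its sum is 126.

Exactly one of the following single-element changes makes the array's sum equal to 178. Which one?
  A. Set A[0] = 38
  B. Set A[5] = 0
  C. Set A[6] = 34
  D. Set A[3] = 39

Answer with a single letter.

Option A: A[0] -14->38, delta=52, new_sum=126+(52)=178 <-- matches target
Option B: A[5] 49->0, delta=-49, new_sum=126+(-49)=77
Option C: A[6] 21->34, delta=13, new_sum=126+(13)=139
Option D: A[3] 37->39, delta=2, new_sum=126+(2)=128

Answer: A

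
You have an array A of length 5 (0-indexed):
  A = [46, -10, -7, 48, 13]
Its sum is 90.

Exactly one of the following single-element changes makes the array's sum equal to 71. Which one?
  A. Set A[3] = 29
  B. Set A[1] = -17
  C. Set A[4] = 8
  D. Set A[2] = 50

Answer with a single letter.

Option A: A[3] 48->29, delta=-19, new_sum=90+(-19)=71 <-- matches target
Option B: A[1] -10->-17, delta=-7, new_sum=90+(-7)=83
Option C: A[4] 13->8, delta=-5, new_sum=90+(-5)=85
Option D: A[2] -7->50, delta=57, new_sum=90+(57)=147

Answer: A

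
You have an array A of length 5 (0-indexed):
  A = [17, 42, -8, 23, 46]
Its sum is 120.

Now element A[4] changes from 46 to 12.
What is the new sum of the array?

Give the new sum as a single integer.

Old value at index 4: 46
New value at index 4: 12
Delta = 12 - 46 = -34
New sum = old_sum + delta = 120 + (-34) = 86

Answer: 86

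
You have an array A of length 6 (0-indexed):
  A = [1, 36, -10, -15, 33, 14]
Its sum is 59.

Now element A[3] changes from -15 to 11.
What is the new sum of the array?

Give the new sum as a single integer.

Old value at index 3: -15
New value at index 3: 11
Delta = 11 - -15 = 26
New sum = old_sum + delta = 59 + (26) = 85

Answer: 85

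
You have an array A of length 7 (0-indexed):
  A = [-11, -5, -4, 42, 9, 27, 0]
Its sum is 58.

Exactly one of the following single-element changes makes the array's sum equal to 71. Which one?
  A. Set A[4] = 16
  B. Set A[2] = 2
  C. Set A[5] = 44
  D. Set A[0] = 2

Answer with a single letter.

Answer: D

Derivation:
Option A: A[4] 9->16, delta=7, new_sum=58+(7)=65
Option B: A[2] -4->2, delta=6, new_sum=58+(6)=64
Option C: A[5] 27->44, delta=17, new_sum=58+(17)=75
Option D: A[0] -11->2, delta=13, new_sum=58+(13)=71 <-- matches target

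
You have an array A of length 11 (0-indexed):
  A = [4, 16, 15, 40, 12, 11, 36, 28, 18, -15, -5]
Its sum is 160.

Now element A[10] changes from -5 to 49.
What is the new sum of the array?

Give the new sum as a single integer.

Old value at index 10: -5
New value at index 10: 49
Delta = 49 - -5 = 54
New sum = old_sum + delta = 160 + (54) = 214

Answer: 214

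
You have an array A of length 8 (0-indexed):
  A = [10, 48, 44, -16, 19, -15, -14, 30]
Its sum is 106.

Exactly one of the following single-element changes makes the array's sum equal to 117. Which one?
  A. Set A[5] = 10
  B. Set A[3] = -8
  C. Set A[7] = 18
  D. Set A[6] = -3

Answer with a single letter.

Option A: A[5] -15->10, delta=25, new_sum=106+(25)=131
Option B: A[3] -16->-8, delta=8, new_sum=106+(8)=114
Option C: A[7] 30->18, delta=-12, new_sum=106+(-12)=94
Option D: A[6] -14->-3, delta=11, new_sum=106+(11)=117 <-- matches target

Answer: D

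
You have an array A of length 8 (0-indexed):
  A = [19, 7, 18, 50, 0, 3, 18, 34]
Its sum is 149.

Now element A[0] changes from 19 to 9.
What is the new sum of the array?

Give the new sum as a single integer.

Old value at index 0: 19
New value at index 0: 9
Delta = 9 - 19 = -10
New sum = old_sum + delta = 149 + (-10) = 139

Answer: 139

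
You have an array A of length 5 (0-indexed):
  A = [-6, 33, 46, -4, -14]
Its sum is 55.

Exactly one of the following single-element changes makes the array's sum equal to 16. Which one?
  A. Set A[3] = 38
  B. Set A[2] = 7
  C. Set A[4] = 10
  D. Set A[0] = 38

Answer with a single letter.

Answer: B

Derivation:
Option A: A[3] -4->38, delta=42, new_sum=55+(42)=97
Option B: A[2] 46->7, delta=-39, new_sum=55+(-39)=16 <-- matches target
Option C: A[4] -14->10, delta=24, new_sum=55+(24)=79
Option D: A[0] -6->38, delta=44, new_sum=55+(44)=99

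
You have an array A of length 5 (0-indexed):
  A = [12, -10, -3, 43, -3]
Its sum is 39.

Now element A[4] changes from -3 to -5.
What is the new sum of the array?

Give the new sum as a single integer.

Answer: 37

Derivation:
Old value at index 4: -3
New value at index 4: -5
Delta = -5 - -3 = -2
New sum = old_sum + delta = 39 + (-2) = 37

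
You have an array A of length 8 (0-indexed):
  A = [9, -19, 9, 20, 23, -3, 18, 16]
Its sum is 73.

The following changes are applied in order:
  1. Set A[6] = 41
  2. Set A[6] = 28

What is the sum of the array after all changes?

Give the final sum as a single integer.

Answer: 83

Derivation:
Initial sum: 73
Change 1: A[6] 18 -> 41, delta = 23, sum = 96
Change 2: A[6] 41 -> 28, delta = -13, sum = 83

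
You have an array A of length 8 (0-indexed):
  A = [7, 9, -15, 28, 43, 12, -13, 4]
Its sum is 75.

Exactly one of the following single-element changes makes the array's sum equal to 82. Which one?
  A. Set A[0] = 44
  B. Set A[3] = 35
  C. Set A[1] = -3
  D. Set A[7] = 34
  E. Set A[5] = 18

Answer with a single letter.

Option A: A[0] 7->44, delta=37, new_sum=75+(37)=112
Option B: A[3] 28->35, delta=7, new_sum=75+(7)=82 <-- matches target
Option C: A[1] 9->-3, delta=-12, new_sum=75+(-12)=63
Option D: A[7] 4->34, delta=30, new_sum=75+(30)=105
Option E: A[5] 12->18, delta=6, new_sum=75+(6)=81

Answer: B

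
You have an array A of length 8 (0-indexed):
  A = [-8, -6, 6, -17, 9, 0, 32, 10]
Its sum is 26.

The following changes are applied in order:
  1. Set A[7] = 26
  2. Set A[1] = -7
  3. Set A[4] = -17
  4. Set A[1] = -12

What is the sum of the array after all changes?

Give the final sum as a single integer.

Initial sum: 26
Change 1: A[7] 10 -> 26, delta = 16, sum = 42
Change 2: A[1] -6 -> -7, delta = -1, sum = 41
Change 3: A[4] 9 -> -17, delta = -26, sum = 15
Change 4: A[1] -7 -> -12, delta = -5, sum = 10

Answer: 10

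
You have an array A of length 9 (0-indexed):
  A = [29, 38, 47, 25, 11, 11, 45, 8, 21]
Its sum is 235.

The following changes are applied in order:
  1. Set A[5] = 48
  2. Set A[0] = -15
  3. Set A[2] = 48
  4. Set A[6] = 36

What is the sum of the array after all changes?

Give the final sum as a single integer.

Answer: 220

Derivation:
Initial sum: 235
Change 1: A[5] 11 -> 48, delta = 37, sum = 272
Change 2: A[0] 29 -> -15, delta = -44, sum = 228
Change 3: A[2] 47 -> 48, delta = 1, sum = 229
Change 4: A[6] 45 -> 36, delta = -9, sum = 220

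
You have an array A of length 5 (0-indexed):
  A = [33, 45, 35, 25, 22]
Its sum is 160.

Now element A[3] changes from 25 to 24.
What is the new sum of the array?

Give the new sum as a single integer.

Old value at index 3: 25
New value at index 3: 24
Delta = 24 - 25 = -1
New sum = old_sum + delta = 160 + (-1) = 159

Answer: 159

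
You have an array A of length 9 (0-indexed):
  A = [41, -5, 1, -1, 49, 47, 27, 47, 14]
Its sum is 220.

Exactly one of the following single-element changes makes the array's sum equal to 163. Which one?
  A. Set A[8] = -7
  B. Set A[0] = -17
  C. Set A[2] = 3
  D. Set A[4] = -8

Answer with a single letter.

Option A: A[8] 14->-7, delta=-21, new_sum=220+(-21)=199
Option B: A[0] 41->-17, delta=-58, new_sum=220+(-58)=162
Option C: A[2] 1->3, delta=2, new_sum=220+(2)=222
Option D: A[4] 49->-8, delta=-57, new_sum=220+(-57)=163 <-- matches target

Answer: D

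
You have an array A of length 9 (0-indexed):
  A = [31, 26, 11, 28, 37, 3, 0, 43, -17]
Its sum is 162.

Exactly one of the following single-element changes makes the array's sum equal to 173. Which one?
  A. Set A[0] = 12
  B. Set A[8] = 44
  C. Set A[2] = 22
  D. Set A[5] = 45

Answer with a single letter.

Answer: C

Derivation:
Option A: A[0] 31->12, delta=-19, new_sum=162+(-19)=143
Option B: A[8] -17->44, delta=61, new_sum=162+(61)=223
Option C: A[2] 11->22, delta=11, new_sum=162+(11)=173 <-- matches target
Option D: A[5] 3->45, delta=42, new_sum=162+(42)=204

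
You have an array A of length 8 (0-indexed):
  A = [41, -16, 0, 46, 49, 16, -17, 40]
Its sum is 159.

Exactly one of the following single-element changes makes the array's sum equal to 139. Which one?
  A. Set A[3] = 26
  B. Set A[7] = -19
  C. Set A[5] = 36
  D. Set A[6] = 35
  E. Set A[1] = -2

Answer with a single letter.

Answer: A

Derivation:
Option A: A[3] 46->26, delta=-20, new_sum=159+(-20)=139 <-- matches target
Option B: A[7] 40->-19, delta=-59, new_sum=159+(-59)=100
Option C: A[5] 16->36, delta=20, new_sum=159+(20)=179
Option D: A[6] -17->35, delta=52, new_sum=159+(52)=211
Option E: A[1] -16->-2, delta=14, new_sum=159+(14)=173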